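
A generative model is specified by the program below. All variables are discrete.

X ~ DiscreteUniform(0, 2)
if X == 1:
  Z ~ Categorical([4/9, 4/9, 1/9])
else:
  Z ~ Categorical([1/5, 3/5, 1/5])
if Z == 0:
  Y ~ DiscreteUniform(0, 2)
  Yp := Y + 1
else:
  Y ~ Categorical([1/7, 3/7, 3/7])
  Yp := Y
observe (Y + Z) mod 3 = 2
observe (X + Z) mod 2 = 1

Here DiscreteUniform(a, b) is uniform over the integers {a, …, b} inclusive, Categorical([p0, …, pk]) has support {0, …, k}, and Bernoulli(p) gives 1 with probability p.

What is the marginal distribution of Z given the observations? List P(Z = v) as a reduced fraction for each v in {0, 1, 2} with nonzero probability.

P(Z=0) = 140/641, P(Z=1) = 486/641, P(Z=2) = 15/641

Enumerate traces; 4 have nonzero weight after conditioning:
  (X=0, Z=1, Y=1) weight 3/35
  (X=1, Z=0, Y=2) weight 4/81
  (X=1, Z=2, Y=0) weight 1/189
  (X=2, Z=1, Y=1) weight 3/35
Group by Z:
  weight(Z=0) = 4/81
  weight(Z=1) = 6/35
  weight(Z=2) = 1/189
Total weight = 4/81 + 6/35 + 1/189 = 641/2835
P(Z=0 | obs) = 4/81 / 641/2835 = 140/641
P(Z=1 | obs) = 6/35 / 641/2835 = 486/641
P(Z=2 | obs) = 1/189 / 641/2835 = 15/641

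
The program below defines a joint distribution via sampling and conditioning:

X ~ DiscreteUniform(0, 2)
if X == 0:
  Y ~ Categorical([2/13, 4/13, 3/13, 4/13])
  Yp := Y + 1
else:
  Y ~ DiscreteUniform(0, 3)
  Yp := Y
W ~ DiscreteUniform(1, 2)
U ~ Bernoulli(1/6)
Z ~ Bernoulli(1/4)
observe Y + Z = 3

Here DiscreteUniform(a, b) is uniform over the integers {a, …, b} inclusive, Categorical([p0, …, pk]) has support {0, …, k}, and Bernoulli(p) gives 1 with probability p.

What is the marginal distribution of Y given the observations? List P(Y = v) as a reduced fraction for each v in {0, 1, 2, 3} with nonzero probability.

P(Y=2) = 19/82, P(Y=3) = 63/82

Enumerate traces; 24 have nonzero weight after conditioning:
  (X=0, Y=2, W=1, U=0, Z=1) weight 5/624
  (X=0, Y=2, W=1, U=1, Z=1) weight 1/624
  (X=0, Y=2, W=2, U=0, Z=1) weight 5/624
  (X=0, Y=2, W=2, U=1, Z=1) weight 1/624
  (X=0, Y=3, W=1, U=0, Z=0) weight 5/156
  (X=0, Y=3, W=1, U=1, Z=0) weight 1/156
  (X=0, Y=3, W=2, U=0, Z=0) weight 5/156
  (X=0, Y=3, W=2, U=1, Z=0) weight 1/156
  … 16 more
Group by Y:
  weight(Y=2) = 19/312
  weight(Y=3) = 21/104
Total weight = 19/312 + 21/104 = 41/156
P(Y=2 | obs) = 19/312 / 41/156 = 19/82
P(Y=3 | obs) = 21/104 / 41/156 = 63/82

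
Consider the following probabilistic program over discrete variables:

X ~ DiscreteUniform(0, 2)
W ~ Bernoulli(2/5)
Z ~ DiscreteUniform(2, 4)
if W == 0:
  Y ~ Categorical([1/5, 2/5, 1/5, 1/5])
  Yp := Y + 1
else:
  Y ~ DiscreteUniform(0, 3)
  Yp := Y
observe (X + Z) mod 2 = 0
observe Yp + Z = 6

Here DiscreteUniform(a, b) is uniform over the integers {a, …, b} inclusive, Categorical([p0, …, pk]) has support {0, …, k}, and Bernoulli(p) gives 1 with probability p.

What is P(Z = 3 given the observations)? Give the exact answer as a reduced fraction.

Enumerate traces; 8 have nonzero weight after conditioning:
  (X=0, W=0, Z=2, Y=3) weight 1/75
  (X=0, W=0, Z=4, Y=1) weight 2/75
  (X=0, W=1, Z=4, Y=2) weight 1/90
  (X=1, W=0, Z=3, Y=2) weight 1/75
  (X=1, W=1, Z=3, Y=3) weight 1/90
  (X=2, W=0, Z=2, Y=3) weight 1/75
  (X=2, W=0, Z=4, Y=1) weight 2/75
  (X=2, W=1, Z=4, Y=2) weight 1/90
Group by Z:
  weight(Z=2) = 2/75
  weight(Z=3) = 11/450
  weight(Z=4) = 17/225
Total weight = 2/75 + 11/450 + 17/225 = 19/150
P(Z=2 | obs) = 2/75 / 19/150 = 4/19
P(Z=3 | obs) = 11/450 / 19/150 = 11/57
P(Z=4 | obs) = 17/225 / 19/150 = 34/57

P(Z = 3 | obs) = 11/57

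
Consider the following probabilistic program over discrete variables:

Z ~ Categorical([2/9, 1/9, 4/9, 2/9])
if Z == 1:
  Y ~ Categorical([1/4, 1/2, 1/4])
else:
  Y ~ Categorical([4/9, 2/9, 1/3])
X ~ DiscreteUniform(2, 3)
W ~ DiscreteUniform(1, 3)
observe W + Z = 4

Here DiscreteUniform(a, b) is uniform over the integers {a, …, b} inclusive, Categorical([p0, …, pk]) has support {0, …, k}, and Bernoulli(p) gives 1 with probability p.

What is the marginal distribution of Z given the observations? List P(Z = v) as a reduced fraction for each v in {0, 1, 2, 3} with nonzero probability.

Enumerate traces; 18 have nonzero weight after conditioning:
  (Z=1, Y=0, X=2, W=3) weight 1/216
  (Z=1, Y=0, X=3, W=3) weight 1/216
  (Z=1, Y=1, X=2, W=3) weight 1/108
  (Z=1, Y=1, X=3, W=3) weight 1/108
  (Z=1, Y=2, X=2, W=3) weight 1/216
  (Z=1, Y=2, X=3, W=3) weight 1/216
  (Z=2, Y=0, X=2, W=2) weight 8/243
  (Z=2, Y=0, X=3, W=2) weight 8/243
  (Z=3, Y=0, X=2, W=1) weight 4/243
  … 9 more
Group by Z:
  weight(Z=1) = 1/27
  weight(Z=2) = 4/27
  weight(Z=3) = 2/27
Total weight = 1/27 + 4/27 + 2/27 = 7/27
P(Z=1 | obs) = 1/27 / 7/27 = 1/7
P(Z=2 | obs) = 4/27 / 7/27 = 4/7
P(Z=3 | obs) = 2/27 / 7/27 = 2/7

P(Z=1) = 1/7, P(Z=2) = 4/7, P(Z=3) = 2/7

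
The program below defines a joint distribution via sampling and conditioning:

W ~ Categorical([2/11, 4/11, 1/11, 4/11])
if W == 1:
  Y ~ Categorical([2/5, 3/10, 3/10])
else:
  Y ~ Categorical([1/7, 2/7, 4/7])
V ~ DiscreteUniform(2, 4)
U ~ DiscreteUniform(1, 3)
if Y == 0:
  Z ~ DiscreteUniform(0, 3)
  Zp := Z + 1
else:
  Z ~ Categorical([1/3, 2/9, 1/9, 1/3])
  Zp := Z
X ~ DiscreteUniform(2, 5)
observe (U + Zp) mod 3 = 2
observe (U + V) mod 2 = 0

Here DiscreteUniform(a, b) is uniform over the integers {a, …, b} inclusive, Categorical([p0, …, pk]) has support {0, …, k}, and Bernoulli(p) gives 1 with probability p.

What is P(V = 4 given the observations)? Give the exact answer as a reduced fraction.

Enumerate traces; 272 have nonzero weight after conditioning:
  (W=0, Y=0, V=2, U=2, Z=2, X=2) weight 1/5544
  (W=0, Y=0, V=2, U=2, Z=2, X=3) weight 1/5544
  (W=0, Y=0, V=2, U=2, Z=2, X=4) weight 1/5544
  (W=0, Y=0, V=2, U=2, Z=2, X=5) weight 1/5544
  (W=0, Y=0, V=3, U=1, Z=0, X=2) weight 1/5544
  (W=0, Y=0, V=3, U=1, Z=0, X=3) weight 1/5544
  (W=0, Y=0, V=3, U=1, Z=0, X=4) weight 1/5544
  (W=0, Y=0, V=3, U=1, Z=0, X=5) weight 1/5544
  (W=0, Y=0, V=4, U=2, Z=2, X=2) weight 1/5544
  … 263 more
Group by V:
  weight(V=2) = 25/396
  weight(V=3) = 19/396
  weight(V=4) = 25/396
Total weight = 25/396 + 19/396 + 25/396 = 23/132
P(V=2 | obs) = 25/396 / 23/132 = 25/69
P(V=3 | obs) = 19/396 / 23/132 = 19/69
P(V=4 | obs) = 25/396 / 23/132 = 25/69

P(V = 4 | obs) = 25/69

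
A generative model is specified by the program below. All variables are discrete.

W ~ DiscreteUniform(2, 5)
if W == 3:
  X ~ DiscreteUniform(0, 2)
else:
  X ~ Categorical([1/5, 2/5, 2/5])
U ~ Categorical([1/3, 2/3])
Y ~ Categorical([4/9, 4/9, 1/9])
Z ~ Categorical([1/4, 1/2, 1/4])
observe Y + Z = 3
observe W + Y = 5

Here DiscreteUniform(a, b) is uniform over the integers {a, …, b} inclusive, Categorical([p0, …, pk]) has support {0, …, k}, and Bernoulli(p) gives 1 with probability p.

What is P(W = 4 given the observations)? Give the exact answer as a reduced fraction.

P(W = 4 | obs) = 2/3

Enumerate traces; 12 have nonzero weight after conditioning:
  (W=3, X=0, U=0, Y=2, Z=1) weight 1/648
  (W=3, X=0, U=1, Y=2, Z=1) weight 1/324
  (W=3, X=1, U=0, Y=2, Z=1) weight 1/648
  (W=3, X=1, U=1, Y=2, Z=1) weight 1/324
  (W=3, X=2, U=0, Y=2, Z=1) weight 1/648
  (W=3, X=2, U=1, Y=2, Z=1) weight 1/324
  (W=4, X=0, U=0, Y=1, Z=2) weight 1/540
  (W=4, X=0, U=1, Y=1, Z=2) weight 1/270
  … 4 more
Group by W:
  weight(W=3) = 1/72
  weight(W=4) = 1/36
Total weight = 1/72 + 1/36 = 1/24
P(W=3 | obs) = 1/72 / 1/24 = 1/3
P(W=4 | obs) = 1/36 / 1/24 = 2/3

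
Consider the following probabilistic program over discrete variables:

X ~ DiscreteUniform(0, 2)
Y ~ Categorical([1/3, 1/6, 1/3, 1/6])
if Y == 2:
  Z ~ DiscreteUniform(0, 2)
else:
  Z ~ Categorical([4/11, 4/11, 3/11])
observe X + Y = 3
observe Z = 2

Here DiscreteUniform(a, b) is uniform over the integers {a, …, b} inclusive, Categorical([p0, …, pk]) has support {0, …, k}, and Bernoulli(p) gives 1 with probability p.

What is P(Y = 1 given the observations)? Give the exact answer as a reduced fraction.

Enumerate traces; 3 have nonzero weight after conditioning:
  (X=0, Y=3, Z=2) weight 1/66
  (X=1, Y=2, Z=2) weight 1/27
  (X=2, Y=1, Z=2) weight 1/66
Group by Y:
  weight(Y=1) = 1/66
  weight(Y=2) = 1/27
  weight(Y=3) = 1/66
Total weight = 1/66 + 1/27 + 1/66 = 20/297
P(Y=1 | obs) = 1/66 / 20/297 = 9/40
P(Y=2 | obs) = 1/27 / 20/297 = 11/20
P(Y=3 | obs) = 1/66 / 20/297 = 9/40

P(Y = 1 | obs) = 9/40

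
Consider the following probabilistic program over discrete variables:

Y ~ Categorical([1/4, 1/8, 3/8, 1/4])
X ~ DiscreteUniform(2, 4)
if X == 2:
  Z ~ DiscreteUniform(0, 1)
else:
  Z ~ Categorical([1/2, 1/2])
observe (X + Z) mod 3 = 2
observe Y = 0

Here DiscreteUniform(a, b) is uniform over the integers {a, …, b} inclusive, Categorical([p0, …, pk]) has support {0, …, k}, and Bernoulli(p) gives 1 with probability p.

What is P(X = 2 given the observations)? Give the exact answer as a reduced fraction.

P(X = 2 | obs) = 1/2

Enumerate traces; 2 have nonzero weight after conditioning:
  (Y=0, X=2, Z=0) weight 1/24
  (Y=0, X=4, Z=1) weight 1/24
Group by X:
  weight(X=2) = 1/24
  weight(X=4) = 1/24
Total weight = 1/24 + 1/24 = 1/12
P(X=2 | obs) = 1/24 / 1/12 = 1/2
P(X=4 | obs) = 1/24 / 1/12 = 1/2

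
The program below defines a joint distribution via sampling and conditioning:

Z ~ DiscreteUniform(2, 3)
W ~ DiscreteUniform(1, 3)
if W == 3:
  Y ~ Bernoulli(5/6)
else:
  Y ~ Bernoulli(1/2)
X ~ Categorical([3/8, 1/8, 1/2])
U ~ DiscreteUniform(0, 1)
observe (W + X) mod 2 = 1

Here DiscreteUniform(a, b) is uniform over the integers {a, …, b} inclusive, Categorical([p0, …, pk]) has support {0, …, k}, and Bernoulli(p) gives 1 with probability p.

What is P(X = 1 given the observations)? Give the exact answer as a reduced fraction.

P(X = 1 | obs) = 1/15

Enumerate traces; 40 have nonzero weight after conditioning:
  (Z=2, W=1, Y=0, X=0, U=0) weight 1/64
  (Z=2, W=1, Y=0, X=0, U=1) weight 1/64
  (Z=2, W=1, Y=0, X=2, U=0) weight 1/48
  (Z=2, W=1, Y=0, X=2, U=1) weight 1/48
  (Z=2, W=1, Y=1, X=0, U=0) weight 1/64
  (Z=2, W=1, Y=1, X=0, U=1) weight 1/64
  (Z=2, W=1, Y=1, X=2, U=0) weight 1/48
  (Z=2, W=1, Y=1, X=2, U=1) weight 1/48
  (Z=2, W=2, Y=0, X=1, U=0) weight 1/192
  … 31 more
Group by X:
  weight(X=0) = 1/4
  weight(X=1) = 1/24
  weight(X=2) = 1/3
Total weight = 1/4 + 1/24 + 1/3 = 5/8
P(X=0 | obs) = 1/4 / 5/8 = 2/5
P(X=1 | obs) = 1/24 / 5/8 = 1/15
P(X=2 | obs) = 1/3 / 5/8 = 8/15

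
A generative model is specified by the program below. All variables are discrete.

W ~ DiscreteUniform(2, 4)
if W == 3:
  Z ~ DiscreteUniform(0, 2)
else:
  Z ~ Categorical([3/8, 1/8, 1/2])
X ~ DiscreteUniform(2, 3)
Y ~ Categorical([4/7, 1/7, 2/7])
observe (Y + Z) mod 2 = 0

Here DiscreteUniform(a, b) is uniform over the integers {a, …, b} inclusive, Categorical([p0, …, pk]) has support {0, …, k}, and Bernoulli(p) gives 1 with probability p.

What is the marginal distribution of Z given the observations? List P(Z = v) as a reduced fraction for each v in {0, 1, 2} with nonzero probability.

Enumerate traces; 30 have nonzero weight after conditioning:
  (W=2, Z=0, X=2, Y=0) weight 1/28
  (W=2, Z=0, X=2, Y=2) weight 1/56
  (W=2, Z=0, X=3, Y=0) weight 1/28
  (W=2, Z=0, X=3, Y=2) weight 1/56
  (W=2, Z=1, X=2, Y=1) weight 1/336
  (W=2, Z=1, X=3, Y=1) weight 1/336
  (W=2, Z=2, X=2, Y=0) weight 1/21
  (W=2, Z=2, X=2, Y=2) weight 1/42
  … 22 more
Group by Z:
  weight(Z=0) = 13/42
  weight(Z=1) = 1/36
  weight(Z=2) = 8/21
Total weight = 13/42 + 1/36 + 8/21 = 181/252
P(Z=0 | obs) = 13/42 / 181/252 = 78/181
P(Z=1 | obs) = 1/36 / 181/252 = 7/181
P(Z=2 | obs) = 8/21 / 181/252 = 96/181

P(Z=0) = 78/181, P(Z=1) = 7/181, P(Z=2) = 96/181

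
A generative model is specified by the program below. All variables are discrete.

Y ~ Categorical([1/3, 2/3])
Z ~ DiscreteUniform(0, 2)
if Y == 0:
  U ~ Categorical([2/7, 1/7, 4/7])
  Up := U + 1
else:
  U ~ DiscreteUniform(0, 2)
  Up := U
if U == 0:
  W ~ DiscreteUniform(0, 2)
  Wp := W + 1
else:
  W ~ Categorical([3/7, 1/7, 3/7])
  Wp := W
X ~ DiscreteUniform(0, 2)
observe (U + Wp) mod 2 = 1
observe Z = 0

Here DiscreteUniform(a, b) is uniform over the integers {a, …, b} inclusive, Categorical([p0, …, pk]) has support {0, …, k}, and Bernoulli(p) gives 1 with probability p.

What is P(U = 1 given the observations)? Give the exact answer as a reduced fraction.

Enumerate traces; 30 have nonzero weight after conditioning:
  (Y=0, Z=0, U=0, W=0, X=0) weight 2/567
  (Y=0, Z=0, U=0, W=0, X=1) weight 2/567
  (Y=0, Z=0, U=0, W=0, X=2) weight 2/567
  (Y=0, Z=0, U=0, W=2, X=0) weight 2/567
  (Y=0, Z=0, U=0, W=2, X=1) weight 2/567
  (Y=0, Z=0, U=0, W=2, X=2) weight 2/567
  (Y=0, Z=0, U=1, W=0, X=0) weight 1/441
  (Y=0, Z=0, U=1, W=0, X=1) weight 1/441
  (Y=0, Z=0, U=2, W=1, X=0) weight 4/1323
  … 21 more
Group by U:
  weight(U=0) = 40/567
  weight(U=1) = 34/441
  weight(U=2) = 26/1323
Total weight = 40/567 + 34/441 + 26/1323 = 664/3969
P(U=0 | obs) = 40/567 / 664/3969 = 35/83
P(U=1 | obs) = 34/441 / 664/3969 = 153/332
P(U=2 | obs) = 26/1323 / 664/3969 = 39/332

P(U = 1 | obs) = 153/332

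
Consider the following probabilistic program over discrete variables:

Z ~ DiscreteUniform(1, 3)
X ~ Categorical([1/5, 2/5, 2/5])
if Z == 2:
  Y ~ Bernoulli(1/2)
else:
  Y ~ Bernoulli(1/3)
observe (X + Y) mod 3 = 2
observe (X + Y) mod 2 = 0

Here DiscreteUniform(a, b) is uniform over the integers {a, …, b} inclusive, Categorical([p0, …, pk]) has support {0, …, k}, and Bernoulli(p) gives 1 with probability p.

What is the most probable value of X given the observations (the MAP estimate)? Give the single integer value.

Enumerate traces; 6 have nonzero weight after conditioning:
  (Z=1, X=1, Y=1) weight 2/45
  (Z=1, X=2, Y=0) weight 4/45
  (Z=2, X=1, Y=1) weight 1/15
  (Z=2, X=2, Y=0) weight 1/15
  (Z=3, X=1, Y=1) weight 2/45
  (Z=3, X=2, Y=0) weight 4/45
Group by X:
  weight(X=1) = 7/45
  weight(X=2) = 11/45
Total weight = 7/45 + 11/45 = 2/5
P(X=1 | obs) = 7/45 / 2/5 = 7/18
P(X=2 | obs) = 11/45 / 2/5 = 11/18
argmax = 2

argmax_v P(X = v | obs) = 2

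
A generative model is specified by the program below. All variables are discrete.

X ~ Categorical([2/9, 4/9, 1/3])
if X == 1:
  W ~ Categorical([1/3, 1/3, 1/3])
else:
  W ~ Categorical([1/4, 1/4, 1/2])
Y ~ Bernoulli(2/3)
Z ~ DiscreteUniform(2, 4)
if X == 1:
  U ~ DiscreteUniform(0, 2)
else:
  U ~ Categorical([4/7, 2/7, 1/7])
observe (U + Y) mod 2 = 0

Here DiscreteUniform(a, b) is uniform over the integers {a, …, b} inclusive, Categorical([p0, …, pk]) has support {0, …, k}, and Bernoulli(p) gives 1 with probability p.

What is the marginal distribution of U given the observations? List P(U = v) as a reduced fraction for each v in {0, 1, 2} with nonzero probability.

Enumerate traces; 81 have nonzero weight after conditioning:
  (X=0, W=0, Y=0, Z=2, U=0) weight 2/567
  (X=0, W=0, Y=0, Z=2, U=2) weight 1/1134
  (X=0, W=0, Y=0, Z=3, U=0) weight 2/567
  (X=0, W=0, Y=0, Z=3, U=2) weight 1/1134
  (X=0, W=0, Y=0, Z=4, U=0) weight 2/567
  (X=0, W=0, Y=0, Z=4, U=2) weight 1/1134
  (X=0, W=0, Y=1, Z=2, U=1) weight 2/567
  (X=0, W=0, Y=1, Z=3, U=1) weight 2/567
  … 73 more
Group by U:
  weight(U=0) = 88/567
  weight(U=1) = 116/567
  weight(U=2) = 43/567
Total weight = 88/567 + 116/567 + 43/567 = 247/567
P(U=0 | obs) = 88/567 / 247/567 = 88/247
P(U=1 | obs) = 116/567 / 247/567 = 116/247
P(U=2 | obs) = 43/567 / 247/567 = 43/247

P(U=0) = 88/247, P(U=1) = 116/247, P(U=2) = 43/247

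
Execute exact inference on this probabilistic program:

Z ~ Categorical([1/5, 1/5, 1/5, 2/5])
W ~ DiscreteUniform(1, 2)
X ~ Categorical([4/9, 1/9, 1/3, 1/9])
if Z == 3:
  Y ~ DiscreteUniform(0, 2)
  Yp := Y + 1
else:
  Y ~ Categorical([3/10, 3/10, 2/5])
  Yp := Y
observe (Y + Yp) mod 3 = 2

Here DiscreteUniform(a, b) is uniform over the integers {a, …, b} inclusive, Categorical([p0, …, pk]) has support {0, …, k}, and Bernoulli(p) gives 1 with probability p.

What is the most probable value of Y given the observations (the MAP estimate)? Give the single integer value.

argmax_v P(Y = v | obs) = 1

Enumerate traces; 32 have nonzero weight after conditioning:
  (Z=0, W=1, X=0, Y=1) weight 1/75
  (Z=0, W=1, X=1, Y=1) weight 1/300
  (Z=0, W=1, X=2, Y=1) weight 1/100
  (Z=0, W=1, X=3, Y=1) weight 1/300
  (Z=0, W=2, X=0, Y=1) weight 1/75
  (Z=0, W=2, X=1, Y=1) weight 1/300
  (Z=0, W=2, X=2, Y=1) weight 1/100
  (Z=0, W=2, X=3, Y=1) weight 1/300
  (Z=3, W=1, X=0, Y=2) weight 4/135
  … 23 more
Group by Y:
  weight(Y=1) = 9/50
  weight(Y=2) = 2/15
Total weight = 9/50 + 2/15 = 47/150
P(Y=1 | obs) = 9/50 / 47/150 = 27/47
P(Y=2 | obs) = 2/15 / 47/150 = 20/47
argmax = 1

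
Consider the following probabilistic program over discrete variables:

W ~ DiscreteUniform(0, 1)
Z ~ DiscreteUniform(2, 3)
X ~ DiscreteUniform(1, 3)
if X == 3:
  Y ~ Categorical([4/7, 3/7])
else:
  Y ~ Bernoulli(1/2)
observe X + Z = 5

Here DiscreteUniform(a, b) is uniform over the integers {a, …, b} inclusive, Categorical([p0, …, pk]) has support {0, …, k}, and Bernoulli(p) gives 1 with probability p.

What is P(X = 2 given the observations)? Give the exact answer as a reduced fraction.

P(X = 2 | obs) = 1/2

Enumerate traces; 8 have nonzero weight after conditioning:
  (W=0, Z=2, X=3, Y=0) weight 1/21
  (W=0, Z=2, X=3, Y=1) weight 1/28
  (W=0, Z=3, X=2, Y=0) weight 1/24
  (W=0, Z=3, X=2, Y=1) weight 1/24
  (W=1, Z=2, X=3, Y=0) weight 1/21
  (W=1, Z=2, X=3, Y=1) weight 1/28
  (W=1, Z=3, X=2, Y=0) weight 1/24
  (W=1, Z=3, X=2, Y=1) weight 1/24
Group by X:
  weight(X=2) = 1/6
  weight(X=3) = 1/6
Total weight = 1/6 + 1/6 = 1/3
P(X=2 | obs) = 1/6 / 1/3 = 1/2
P(X=3 | obs) = 1/6 / 1/3 = 1/2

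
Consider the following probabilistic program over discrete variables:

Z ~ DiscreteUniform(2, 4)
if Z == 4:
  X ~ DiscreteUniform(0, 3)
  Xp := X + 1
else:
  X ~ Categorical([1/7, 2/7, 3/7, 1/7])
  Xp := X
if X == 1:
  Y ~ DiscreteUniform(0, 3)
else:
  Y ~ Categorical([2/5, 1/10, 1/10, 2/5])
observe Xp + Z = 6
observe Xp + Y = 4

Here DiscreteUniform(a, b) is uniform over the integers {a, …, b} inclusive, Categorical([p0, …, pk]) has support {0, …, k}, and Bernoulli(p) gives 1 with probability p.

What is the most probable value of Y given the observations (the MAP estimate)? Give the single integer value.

Enumerate traces; 2 have nonzero weight after conditioning:
  (Z=3, X=3, Y=1) weight 1/210
  (Z=4, X=1, Y=2) weight 1/48
Group by Y:
  weight(Y=1) = 1/210
  weight(Y=2) = 1/48
Total weight = 1/210 + 1/48 = 43/1680
P(Y=1 | obs) = 1/210 / 43/1680 = 8/43
P(Y=2 | obs) = 1/48 / 43/1680 = 35/43
argmax = 2

argmax_v P(Y = v | obs) = 2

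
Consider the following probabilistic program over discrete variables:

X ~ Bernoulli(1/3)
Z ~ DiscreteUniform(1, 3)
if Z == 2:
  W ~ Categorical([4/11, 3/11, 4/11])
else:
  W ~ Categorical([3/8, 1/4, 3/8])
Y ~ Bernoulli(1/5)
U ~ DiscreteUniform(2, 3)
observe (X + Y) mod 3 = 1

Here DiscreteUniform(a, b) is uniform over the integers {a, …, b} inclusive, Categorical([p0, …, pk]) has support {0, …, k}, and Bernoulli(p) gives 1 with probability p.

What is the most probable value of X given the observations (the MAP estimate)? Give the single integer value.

argmax_v P(X = v | obs) = 1

Enumerate traces; 36 have nonzero weight after conditioning:
  (X=0, Z=1, W=0, Y=1, U=2) weight 1/120
  (X=0, Z=1, W=0, Y=1, U=3) weight 1/120
  (X=0, Z=1, W=1, Y=1, U=2) weight 1/180
  (X=0, Z=1, W=1, Y=1, U=3) weight 1/180
  (X=0, Z=1, W=2, Y=1, U=2) weight 1/120
  (X=0, Z=1, W=2, Y=1, U=3) weight 1/120
  (X=0, Z=2, W=0, Y=1, U=2) weight 4/495
  (X=0, Z=2, W=0, Y=1, U=3) weight 4/495
  (X=1, Z=1, W=0, Y=0, U=2) weight 1/60
  … 27 more
Group by X:
  weight(X=0) = 2/15
  weight(X=1) = 4/15
Total weight = 2/15 + 4/15 = 2/5
P(X=0 | obs) = 2/15 / 2/5 = 1/3
P(X=1 | obs) = 4/15 / 2/5 = 2/3
argmax = 1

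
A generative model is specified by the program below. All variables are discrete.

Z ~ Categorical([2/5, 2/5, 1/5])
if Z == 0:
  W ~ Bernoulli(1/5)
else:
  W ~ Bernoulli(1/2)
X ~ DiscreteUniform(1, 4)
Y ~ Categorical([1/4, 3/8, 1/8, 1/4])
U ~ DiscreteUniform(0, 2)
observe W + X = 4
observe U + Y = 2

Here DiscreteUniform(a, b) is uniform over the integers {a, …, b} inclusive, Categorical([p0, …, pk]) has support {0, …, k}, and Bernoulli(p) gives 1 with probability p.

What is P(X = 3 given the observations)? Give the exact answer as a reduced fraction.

Enumerate traces; 18 have nonzero weight after conditioning:
  (Z=0, W=0, X=4, Y=0, U=2) weight 1/150
  (Z=0, W=0, X=4, Y=1, U=1) weight 1/100
  (Z=0, W=0, X=4, Y=2, U=0) weight 1/300
  (Z=0, W=1, X=3, Y=0, U=2) weight 1/600
  (Z=0, W=1, X=3, Y=1, U=1) weight 1/400
  (Z=0, W=1, X=3, Y=2, U=0) weight 1/1200
  (Z=1, W=0, X=4, Y=0, U=2) weight 1/240
  (Z=1, W=0, X=4, Y=1, U=1) weight 1/160
  … 10 more
Group by X:
  weight(X=3) = 19/800
  weight(X=4) = 31/800
Total weight = 19/800 + 31/800 = 1/16
P(X=3 | obs) = 19/800 / 1/16 = 19/50
P(X=4 | obs) = 31/800 / 1/16 = 31/50

P(X = 3 | obs) = 19/50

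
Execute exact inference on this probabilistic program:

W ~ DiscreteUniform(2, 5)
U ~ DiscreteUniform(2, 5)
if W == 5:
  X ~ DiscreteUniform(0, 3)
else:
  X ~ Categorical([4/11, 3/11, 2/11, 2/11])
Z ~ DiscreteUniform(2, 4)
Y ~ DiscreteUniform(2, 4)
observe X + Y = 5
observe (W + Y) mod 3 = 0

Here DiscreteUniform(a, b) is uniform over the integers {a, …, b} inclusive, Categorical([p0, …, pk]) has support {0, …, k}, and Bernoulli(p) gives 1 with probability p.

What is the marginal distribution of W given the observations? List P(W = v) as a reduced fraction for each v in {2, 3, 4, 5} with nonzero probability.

Enumerate traces; 48 have nonzero weight after conditioning:
  (W=2, U=2, X=1, Z=2, Y=4) weight 1/528
  (W=2, U=2, X=1, Z=3, Y=4) weight 1/528
  (W=2, U=2, X=1, Z=4, Y=4) weight 1/528
  (W=2, U=3, X=1, Z=2, Y=4) weight 1/528
  (W=2, U=3, X=1, Z=3, Y=4) weight 1/528
  (W=2, U=3, X=1, Z=4, Y=4) weight 1/528
  (W=2, U=4, X=1, Z=2, Y=4) weight 1/528
  (W=2, U=4, X=1, Z=3, Y=4) weight 1/528
  (W=3, U=2, X=2, Z=2, Y=3) weight 1/792
  (W=4, U=2, X=3, Z=2, Y=2) weight 1/792
  … 38 more
Group by W:
  weight(W=2) = 1/44
  weight(W=3) = 1/66
  weight(W=4) = 1/66
  weight(W=5) = 1/48
Total weight = 1/44 + 1/66 + 1/66 + 1/48 = 13/176
P(W=2 | obs) = 1/44 / 13/176 = 4/13
P(W=3 | obs) = 1/66 / 13/176 = 8/39
P(W=4 | obs) = 1/66 / 13/176 = 8/39
P(W=5 | obs) = 1/48 / 13/176 = 11/39

P(W=2) = 4/13, P(W=3) = 8/39, P(W=4) = 8/39, P(W=5) = 11/39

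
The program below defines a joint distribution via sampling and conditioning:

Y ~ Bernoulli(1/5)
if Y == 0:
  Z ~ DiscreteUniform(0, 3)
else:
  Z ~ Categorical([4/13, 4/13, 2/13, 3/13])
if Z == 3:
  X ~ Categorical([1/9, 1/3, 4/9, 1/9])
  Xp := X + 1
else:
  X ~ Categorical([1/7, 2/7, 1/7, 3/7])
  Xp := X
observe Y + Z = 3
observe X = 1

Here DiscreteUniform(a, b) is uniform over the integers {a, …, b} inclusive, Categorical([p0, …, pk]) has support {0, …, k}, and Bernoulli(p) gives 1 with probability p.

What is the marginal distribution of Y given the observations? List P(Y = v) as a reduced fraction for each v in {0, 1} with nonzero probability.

P(Y=0) = 91/103, P(Y=1) = 12/103

Enumerate traces; 2 have nonzero weight after conditioning:
  (Y=0, Z=3, X=1) weight 1/15
  (Y=1, Z=2, X=1) weight 4/455
Group by Y:
  weight(Y=0) = 1/15
  weight(Y=1) = 4/455
Total weight = 1/15 + 4/455 = 103/1365
P(Y=0 | obs) = 1/15 / 103/1365 = 91/103
P(Y=1 | obs) = 4/455 / 103/1365 = 12/103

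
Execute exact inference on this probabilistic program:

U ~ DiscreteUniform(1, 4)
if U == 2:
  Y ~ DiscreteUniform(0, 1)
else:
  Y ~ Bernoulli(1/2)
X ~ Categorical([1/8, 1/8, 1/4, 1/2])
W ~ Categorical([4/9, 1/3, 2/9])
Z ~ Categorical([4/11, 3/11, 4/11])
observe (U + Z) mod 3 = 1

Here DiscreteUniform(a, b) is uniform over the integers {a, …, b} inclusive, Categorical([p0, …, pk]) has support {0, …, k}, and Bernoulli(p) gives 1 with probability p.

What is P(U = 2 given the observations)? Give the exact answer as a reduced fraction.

Enumerate traces; 96 have nonzero weight after conditioning:
  (U=1, Y=0, X=0, W=0, Z=0) weight 1/396
  (U=1, Y=0, X=0, W=1, Z=0) weight 1/528
  (U=1, Y=0, X=0, W=2, Z=0) weight 1/792
  (U=1, Y=0, X=1, W=0, Z=0) weight 1/396
  (U=1, Y=0, X=1, W=1, Z=0) weight 1/528
  (U=1, Y=0, X=1, W=2, Z=0) weight 1/792
  (U=1, Y=0, X=2, W=0, Z=0) weight 1/198
  (U=1, Y=0, X=2, W=1, Z=0) weight 1/264
  (U=2, Y=0, X=0, W=0, Z=2) weight 1/396
  (U=3, Y=0, X=0, W=0, Z=1) weight 1/528
  … 86 more
Group by U:
  weight(U=1) = 1/11
  weight(U=2) = 1/11
  weight(U=3) = 3/44
  weight(U=4) = 1/11
Total weight = 1/11 + 1/11 + 3/44 + 1/11 = 15/44
P(U=1 | obs) = 1/11 / 15/44 = 4/15
P(U=2 | obs) = 1/11 / 15/44 = 4/15
P(U=3 | obs) = 3/44 / 15/44 = 1/5
P(U=4 | obs) = 1/11 / 15/44 = 4/15

P(U = 2 | obs) = 4/15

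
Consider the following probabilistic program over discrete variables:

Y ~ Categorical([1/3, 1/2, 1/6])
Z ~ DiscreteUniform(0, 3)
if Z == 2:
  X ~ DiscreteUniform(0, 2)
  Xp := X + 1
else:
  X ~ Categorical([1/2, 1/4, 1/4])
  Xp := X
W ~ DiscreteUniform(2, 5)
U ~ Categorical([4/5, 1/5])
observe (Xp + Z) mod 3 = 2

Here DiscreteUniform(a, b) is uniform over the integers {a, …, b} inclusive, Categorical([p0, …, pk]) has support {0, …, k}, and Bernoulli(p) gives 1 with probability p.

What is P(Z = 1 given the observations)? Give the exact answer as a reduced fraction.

Enumerate traces; 96 have nonzero weight after conditioning:
  (Y=0, Z=0, X=2, W=2, U=0) weight 1/240
  (Y=0, Z=0, X=2, W=2, U=1) weight 1/960
  (Y=0, Z=0, X=2, W=3, U=0) weight 1/240
  (Y=0, Z=0, X=2, W=3, U=1) weight 1/960
  (Y=0, Z=0, X=2, W=4, U=0) weight 1/240
  (Y=0, Z=0, X=2, W=4, U=1) weight 1/960
  (Y=0, Z=0, X=2, W=5, U=0) weight 1/240
  (Y=0, Z=0, X=2, W=5, U=1) weight 1/960
  (Y=0, Z=1, X=1, W=2, U=0) weight 1/240
  (Y=0, Z=2, X=2, W=2, U=0) weight 1/180
  … 86 more
Group by Z:
  weight(Z=0) = 1/16
  weight(Z=1) = 1/16
  weight(Z=2) = 1/12
  weight(Z=3) = 1/16
Total weight = 1/16 + 1/16 + 1/12 + 1/16 = 13/48
P(Z=0 | obs) = 1/16 / 13/48 = 3/13
P(Z=1 | obs) = 1/16 / 13/48 = 3/13
P(Z=2 | obs) = 1/12 / 13/48 = 4/13
P(Z=3 | obs) = 1/16 / 13/48 = 3/13

P(Z = 1 | obs) = 3/13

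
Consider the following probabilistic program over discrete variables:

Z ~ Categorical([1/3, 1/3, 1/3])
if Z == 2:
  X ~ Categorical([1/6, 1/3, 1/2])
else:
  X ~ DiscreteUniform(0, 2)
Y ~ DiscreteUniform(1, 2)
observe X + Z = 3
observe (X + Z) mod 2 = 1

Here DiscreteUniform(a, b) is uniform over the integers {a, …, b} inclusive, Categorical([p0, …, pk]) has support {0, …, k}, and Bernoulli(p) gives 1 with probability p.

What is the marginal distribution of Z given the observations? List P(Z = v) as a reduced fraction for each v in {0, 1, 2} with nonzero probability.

Enumerate traces; 4 have nonzero weight after conditioning:
  (Z=1, X=2, Y=1) weight 1/18
  (Z=1, X=2, Y=2) weight 1/18
  (Z=2, X=1, Y=1) weight 1/18
  (Z=2, X=1, Y=2) weight 1/18
Group by Z:
  weight(Z=1) = 1/9
  weight(Z=2) = 1/9
Total weight = 1/9 + 1/9 = 2/9
P(Z=1 | obs) = 1/9 / 2/9 = 1/2
P(Z=2 | obs) = 1/9 / 2/9 = 1/2

P(Z=1) = 1/2, P(Z=2) = 1/2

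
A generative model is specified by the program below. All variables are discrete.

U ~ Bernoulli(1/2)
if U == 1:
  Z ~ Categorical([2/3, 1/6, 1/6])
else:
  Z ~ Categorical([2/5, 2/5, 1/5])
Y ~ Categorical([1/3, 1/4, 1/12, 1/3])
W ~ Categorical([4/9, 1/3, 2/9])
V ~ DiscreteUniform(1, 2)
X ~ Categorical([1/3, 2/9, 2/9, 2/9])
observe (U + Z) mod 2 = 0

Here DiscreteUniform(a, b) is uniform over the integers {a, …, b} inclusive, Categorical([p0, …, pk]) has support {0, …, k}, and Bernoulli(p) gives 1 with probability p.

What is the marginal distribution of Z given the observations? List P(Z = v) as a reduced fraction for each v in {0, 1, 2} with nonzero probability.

Enumerate traces; 288 have nonzero weight after conditioning:
  (U=0, Z=0, Y=0, W=0, V=1, X=0) weight 2/405
  (U=0, Z=0, Y=0, W=0, V=1, X=1) weight 4/1215
  (U=0, Z=0, Y=0, W=0, V=1, X=2) weight 4/1215
  (U=0, Z=0, Y=0, W=0, V=1, X=3) weight 4/1215
  (U=0, Z=0, Y=0, W=0, V=2, X=0) weight 2/405
  (U=0, Z=0, Y=0, W=0, V=2, X=1) weight 4/1215
  (U=0, Z=0, Y=0, W=0, V=2, X=2) weight 4/1215
  (U=0, Z=0, Y=0, W=0, V=2, X=3) weight 4/1215
  (U=0, Z=2, Y=0, W=0, V=1, X=0) weight 1/405
  (U=1, Z=1, Y=0, W=0, V=1, X=0) weight 1/486
  … 278 more
Group by Z:
  weight(Z=0) = 1/5
  weight(Z=1) = 1/12
  weight(Z=2) = 1/10
Total weight = 1/5 + 1/12 + 1/10 = 23/60
P(Z=0 | obs) = 1/5 / 23/60 = 12/23
P(Z=1 | obs) = 1/12 / 23/60 = 5/23
P(Z=2 | obs) = 1/10 / 23/60 = 6/23

P(Z=0) = 12/23, P(Z=1) = 5/23, P(Z=2) = 6/23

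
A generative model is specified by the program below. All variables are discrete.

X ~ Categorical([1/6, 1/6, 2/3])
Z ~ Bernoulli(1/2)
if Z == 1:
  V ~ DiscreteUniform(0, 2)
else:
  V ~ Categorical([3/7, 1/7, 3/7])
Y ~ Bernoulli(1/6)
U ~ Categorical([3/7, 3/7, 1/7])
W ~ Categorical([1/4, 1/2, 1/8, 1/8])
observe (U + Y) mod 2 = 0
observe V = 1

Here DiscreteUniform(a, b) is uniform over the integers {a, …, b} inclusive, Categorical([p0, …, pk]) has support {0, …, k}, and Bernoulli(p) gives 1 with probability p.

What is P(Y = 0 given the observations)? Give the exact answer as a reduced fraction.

Enumerate traces; 72 have nonzero weight after conditioning:
  (X=0, Z=0, V=1, Y=0, U=0, W=0) weight 5/4704
  (X=0, Z=0, V=1, Y=0, U=0, W=1) weight 5/2352
  (X=0, Z=0, V=1, Y=0, U=0, W=2) weight 5/9408
  (X=0, Z=0, V=1, Y=0, U=0, W=3) weight 5/9408
  (X=0, Z=0, V=1, Y=0, U=2, W=0) weight 5/14112
  (X=0, Z=0, V=1, Y=0, U=2, W=1) weight 5/7056
  (X=0, Z=0, V=1, Y=0, U=2, W=2) weight 5/28224
  (X=0, Z=0, V=1, Y=0, U=2, W=3) weight 5/28224
  (X=0, Z=0, V=1, Y=1, U=1, W=0) weight 1/4704
  … 63 more
Group by Y:
  weight(Y=0) = 50/441
  weight(Y=1) = 5/294
Total weight = 50/441 + 5/294 = 115/882
P(Y=0 | obs) = 50/441 / 115/882 = 20/23
P(Y=1 | obs) = 5/294 / 115/882 = 3/23

P(Y = 0 | obs) = 20/23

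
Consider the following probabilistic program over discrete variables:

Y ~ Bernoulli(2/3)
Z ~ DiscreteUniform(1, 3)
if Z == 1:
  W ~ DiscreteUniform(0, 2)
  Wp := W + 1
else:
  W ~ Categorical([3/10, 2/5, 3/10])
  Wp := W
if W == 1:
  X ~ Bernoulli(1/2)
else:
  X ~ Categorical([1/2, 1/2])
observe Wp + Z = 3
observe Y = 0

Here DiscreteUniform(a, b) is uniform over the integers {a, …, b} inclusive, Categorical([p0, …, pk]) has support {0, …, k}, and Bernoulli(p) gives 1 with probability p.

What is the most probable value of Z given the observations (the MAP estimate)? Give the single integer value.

Enumerate traces; 6 have nonzero weight after conditioning:
  (Y=0, Z=1, W=1, X=0) weight 1/54
  (Y=0, Z=1, W=1, X=1) weight 1/54
  (Y=0, Z=2, W=1, X=0) weight 1/45
  (Y=0, Z=2, W=1, X=1) weight 1/45
  (Y=0, Z=3, W=0, X=0) weight 1/60
  (Y=0, Z=3, W=0, X=1) weight 1/60
Group by Z:
  weight(Z=1) = 1/27
  weight(Z=2) = 2/45
  weight(Z=3) = 1/30
Total weight = 1/27 + 2/45 + 1/30 = 31/270
P(Z=1 | obs) = 1/27 / 31/270 = 10/31
P(Z=2 | obs) = 2/45 / 31/270 = 12/31
P(Z=3 | obs) = 1/30 / 31/270 = 9/31
argmax = 2

argmax_v P(Z = v | obs) = 2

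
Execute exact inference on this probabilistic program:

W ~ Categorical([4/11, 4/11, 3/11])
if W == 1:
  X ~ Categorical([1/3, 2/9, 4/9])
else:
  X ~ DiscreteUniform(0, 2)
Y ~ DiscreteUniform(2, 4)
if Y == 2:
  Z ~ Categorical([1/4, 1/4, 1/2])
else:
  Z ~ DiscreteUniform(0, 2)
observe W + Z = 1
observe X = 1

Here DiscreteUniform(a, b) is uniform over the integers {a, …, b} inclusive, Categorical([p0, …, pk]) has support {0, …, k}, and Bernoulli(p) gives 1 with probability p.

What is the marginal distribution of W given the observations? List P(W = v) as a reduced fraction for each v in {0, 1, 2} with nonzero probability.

P(W=0) = 3/5, P(W=1) = 2/5

Enumerate traces; 6 have nonzero weight after conditioning:
  (W=0, X=1, Y=2, Z=1) weight 1/99
  (W=0, X=1, Y=3, Z=1) weight 4/297
  (W=0, X=1, Y=4, Z=1) weight 4/297
  (W=1, X=1, Y=2, Z=0) weight 2/297
  (W=1, X=1, Y=3, Z=0) weight 8/891
  (W=1, X=1, Y=4, Z=0) weight 8/891
Group by W:
  weight(W=0) = 1/27
  weight(W=1) = 2/81
Total weight = 1/27 + 2/81 = 5/81
P(W=0 | obs) = 1/27 / 5/81 = 3/5
P(W=1 | obs) = 2/81 / 5/81 = 2/5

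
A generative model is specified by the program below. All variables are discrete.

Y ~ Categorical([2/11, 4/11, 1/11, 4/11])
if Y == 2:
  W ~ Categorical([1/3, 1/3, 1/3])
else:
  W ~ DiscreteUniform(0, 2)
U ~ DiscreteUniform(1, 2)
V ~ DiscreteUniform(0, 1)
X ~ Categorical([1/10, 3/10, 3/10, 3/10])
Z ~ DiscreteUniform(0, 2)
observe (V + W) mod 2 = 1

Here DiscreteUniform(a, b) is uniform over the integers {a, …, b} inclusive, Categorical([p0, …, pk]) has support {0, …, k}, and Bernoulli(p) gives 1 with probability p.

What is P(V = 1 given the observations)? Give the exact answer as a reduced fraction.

Enumerate traces; 288 have nonzero weight after conditioning:
  (Y=0, W=0, U=1, V=1, X=0, Z=0) weight 1/1980
  (Y=0, W=0, U=1, V=1, X=0, Z=1) weight 1/1980
  (Y=0, W=0, U=1, V=1, X=0, Z=2) weight 1/1980
  (Y=0, W=0, U=1, V=1, X=1, Z=0) weight 1/660
  (Y=0, W=0, U=1, V=1, X=1, Z=1) weight 1/660
  (Y=0, W=0, U=1, V=1, X=1, Z=2) weight 1/660
  (Y=0, W=0, U=1, V=1, X=2, Z=0) weight 1/660
  (Y=0, W=0, U=1, V=1, X=2, Z=1) weight 1/660
  (Y=0, W=1, U=1, V=0, X=0, Z=0) weight 1/1980
  … 279 more
Group by V:
  weight(V=0) = 1/6
  weight(V=1) = 1/3
Total weight = 1/6 + 1/3 = 1/2
P(V=0 | obs) = 1/6 / 1/2 = 1/3
P(V=1 | obs) = 1/3 / 1/2 = 2/3

P(V = 1 | obs) = 2/3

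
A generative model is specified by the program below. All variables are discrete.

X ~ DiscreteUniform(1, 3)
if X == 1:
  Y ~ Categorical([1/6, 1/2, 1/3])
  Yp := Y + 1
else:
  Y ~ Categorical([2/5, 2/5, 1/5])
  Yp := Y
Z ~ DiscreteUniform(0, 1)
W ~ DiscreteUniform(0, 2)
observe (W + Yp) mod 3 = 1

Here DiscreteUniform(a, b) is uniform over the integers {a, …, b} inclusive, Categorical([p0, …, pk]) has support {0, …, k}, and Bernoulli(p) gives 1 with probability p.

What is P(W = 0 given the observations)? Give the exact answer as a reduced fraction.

Enumerate traces; 18 have nonzero weight after conditioning:
  (X=1, Y=0, Z=0, W=0) weight 1/108
  (X=1, Y=0, Z=1, W=0) weight 1/108
  (X=1, Y=1, Z=0, W=2) weight 1/36
  (X=1, Y=1, Z=1, W=2) weight 1/36
  (X=1, Y=2, Z=0, W=1) weight 1/54
  (X=1, Y=2, Z=1, W=1) weight 1/54
  (X=2, Y=0, Z=0, W=1) weight 1/45
  (X=2, Y=0, Z=1, W=1) weight 1/45
  … 10 more
Group by W:
  weight(W=0) = 29/270
  weight(W=1) = 17/135
  weight(W=2) = 1/10
Total weight = 29/270 + 17/135 + 1/10 = 1/3
P(W=0 | obs) = 29/270 / 1/3 = 29/90
P(W=1 | obs) = 17/135 / 1/3 = 17/45
P(W=2 | obs) = 1/10 / 1/3 = 3/10

P(W = 0 | obs) = 29/90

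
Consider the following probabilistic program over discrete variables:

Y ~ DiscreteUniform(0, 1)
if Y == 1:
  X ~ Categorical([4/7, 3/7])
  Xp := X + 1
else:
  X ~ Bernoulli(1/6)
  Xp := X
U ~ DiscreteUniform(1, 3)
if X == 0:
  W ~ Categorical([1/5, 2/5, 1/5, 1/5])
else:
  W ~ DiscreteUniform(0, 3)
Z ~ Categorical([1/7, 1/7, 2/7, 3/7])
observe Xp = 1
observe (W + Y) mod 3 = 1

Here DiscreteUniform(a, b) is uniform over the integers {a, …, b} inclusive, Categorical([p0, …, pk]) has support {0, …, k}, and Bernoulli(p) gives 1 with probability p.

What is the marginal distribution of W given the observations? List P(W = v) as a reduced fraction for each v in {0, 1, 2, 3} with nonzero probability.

P(W=0) = 96/227, P(W=1) = 35/227, P(W=3) = 96/227

Enumerate traces; 36 have nonzero weight after conditioning:
  (Y=0, X=1, U=1, W=1, Z=0) weight 1/1008
  (Y=0, X=1, U=1, W=1, Z=1) weight 1/1008
  (Y=0, X=1, U=1, W=1, Z=2) weight 1/504
  (Y=0, X=1, U=1, W=1, Z=3) weight 1/336
  (Y=0, X=1, U=2, W=1, Z=0) weight 1/1008
  (Y=0, X=1, U=2, W=1, Z=1) weight 1/1008
  (Y=0, X=1, U=2, W=1, Z=2) weight 1/504
  (Y=0, X=1, U=2, W=1, Z=3) weight 1/336
  (Y=1, X=0, U=1, W=0, Z=0) weight 2/735
  (Y=1, X=0, U=1, W=3, Z=0) weight 2/735
  … 26 more
Group by W:
  weight(W=0) = 2/35
  weight(W=1) = 1/48
  weight(W=3) = 2/35
Total weight = 2/35 + 1/48 + 2/35 = 227/1680
P(W=0 | obs) = 2/35 / 227/1680 = 96/227
P(W=1 | obs) = 1/48 / 227/1680 = 35/227
P(W=3 | obs) = 2/35 / 227/1680 = 96/227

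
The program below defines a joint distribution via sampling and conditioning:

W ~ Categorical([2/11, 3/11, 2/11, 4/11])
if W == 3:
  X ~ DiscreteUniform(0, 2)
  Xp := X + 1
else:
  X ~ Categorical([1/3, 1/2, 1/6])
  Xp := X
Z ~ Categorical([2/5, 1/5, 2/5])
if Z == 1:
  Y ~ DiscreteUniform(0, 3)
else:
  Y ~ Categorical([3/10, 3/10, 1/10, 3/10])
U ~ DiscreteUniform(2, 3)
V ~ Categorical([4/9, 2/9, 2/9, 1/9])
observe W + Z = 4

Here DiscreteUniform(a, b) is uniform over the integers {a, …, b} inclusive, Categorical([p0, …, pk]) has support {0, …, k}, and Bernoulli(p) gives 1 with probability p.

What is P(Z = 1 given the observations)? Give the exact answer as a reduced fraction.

Enumerate traces; 192 have nonzero weight after conditioning:
  (W=2, X=0, Z=2, Y=0, U=2, V=0) weight 4/2475
  (W=2, X=0, Z=2, Y=0, U=2, V=1) weight 2/2475
  (W=2, X=0, Z=2, Y=0, U=2, V=2) weight 2/2475
  (W=2, X=0, Z=2, Y=0, U=2, V=3) weight 1/2475
  (W=2, X=0, Z=2, Y=0, U=3, V=0) weight 4/2475
  (W=2, X=0, Z=2, Y=0, U=3, V=1) weight 2/2475
  (W=2, X=0, Z=2, Y=0, U=3, V=2) weight 2/2475
  (W=2, X=0, Z=2, Y=0, U=3, V=3) weight 1/2475
  (W=3, X=0, Z=1, Y=0, U=2, V=0) weight 2/1485
  … 183 more
Group by Z:
  weight(Z=1) = 4/55
  weight(Z=2) = 4/55
Total weight = 4/55 + 4/55 = 8/55
P(Z=1 | obs) = 4/55 / 8/55 = 1/2
P(Z=2 | obs) = 4/55 / 8/55 = 1/2

P(Z = 1 | obs) = 1/2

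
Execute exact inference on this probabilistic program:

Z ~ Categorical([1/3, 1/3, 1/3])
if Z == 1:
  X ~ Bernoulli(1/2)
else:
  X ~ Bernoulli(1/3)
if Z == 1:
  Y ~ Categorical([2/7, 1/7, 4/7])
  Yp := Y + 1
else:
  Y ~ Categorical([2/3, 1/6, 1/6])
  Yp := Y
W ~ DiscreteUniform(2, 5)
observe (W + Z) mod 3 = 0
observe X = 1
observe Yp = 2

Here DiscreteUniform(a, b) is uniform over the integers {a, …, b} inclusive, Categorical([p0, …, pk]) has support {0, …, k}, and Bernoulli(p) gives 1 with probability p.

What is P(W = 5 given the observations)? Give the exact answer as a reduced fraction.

P(W = 5 | obs) = 9/32

Enumerate traces; 4 have nonzero weight after conditioning:
  (Z=0, X=1, Y=2, W=3) weight 1/216
  (Z=1, X=1, Y=1, W=2) weight 1/168
  (Z=1, X=1, Y=1, W=5) weight 1/168
  (Z=2, X=1, Y=2, W=4) weight 1/216
Group by W:
  weight(W=2) = 1/168
  weight(W=3) = 1/216
  weight(W=4) = 1/216
  weight(W=5) = 1/168
Total weight = 1/168 + 1/216 + 1/216 + 1/168 = 4/189
P(W=2 | obs) = 1/168 / 4/189 = 9/32
P(W=3 | obs) = 1/216 / 4/189 = 7/32
P(W=4 | obs) = 1/216 / 4/189 = 7/32
P(W=5 | obs) = 1/168 / 4/189 = 9/32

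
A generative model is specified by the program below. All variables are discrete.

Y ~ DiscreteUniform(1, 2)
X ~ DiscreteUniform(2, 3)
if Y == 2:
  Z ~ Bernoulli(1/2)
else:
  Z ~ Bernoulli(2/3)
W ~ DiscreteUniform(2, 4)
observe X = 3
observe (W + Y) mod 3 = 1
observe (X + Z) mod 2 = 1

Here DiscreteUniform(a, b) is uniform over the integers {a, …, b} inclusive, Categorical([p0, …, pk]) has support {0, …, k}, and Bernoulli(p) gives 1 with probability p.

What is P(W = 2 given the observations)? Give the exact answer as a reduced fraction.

Enumerate traces; 2 have nonzero weight after conditioning:
  (Y=1, X=3, Z=0, W=3) weight 1/36
  (Y=2, X=3, Z=0, W=2) weight 1/24
Group by W:
  weight(W=2) = 1/24
  weight(W=3) = 1/36
Total weight = 1/24 + 1/36 = 5/72
P(W=2 | obs) = 1/24 / 5/72 = 3/5
P(W=3 | obs) = 1/36 / 5/72 = 2/5

P(W = 2 | obs) = 3/5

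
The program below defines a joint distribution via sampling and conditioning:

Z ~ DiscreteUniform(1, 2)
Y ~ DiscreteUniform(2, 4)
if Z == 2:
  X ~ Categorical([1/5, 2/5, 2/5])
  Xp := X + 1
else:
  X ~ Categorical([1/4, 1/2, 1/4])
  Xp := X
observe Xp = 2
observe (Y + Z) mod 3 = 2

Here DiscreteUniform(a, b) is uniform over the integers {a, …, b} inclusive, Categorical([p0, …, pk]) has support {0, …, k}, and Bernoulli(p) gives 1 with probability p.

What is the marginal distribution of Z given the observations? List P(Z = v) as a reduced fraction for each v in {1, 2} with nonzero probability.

P(Z=1) = 5/13, P(Z=2) = 8/13

Enumerate traces; 2 have nonzero weight after conditioning:
  (Z=1, Y=4, X=2) weight 1/24
  (Z=2, Y=3, X=1) weight 1/15
Group by Z:
  weight(Z=1) = 1/24
  weight(Z=2) = 1/15
Total weight = 1/24 + 1/15 = 13/120
P(Z=1 | obs) = 1/24 / 13/120 = 5/13
P(Z=2 | obs) = 1/15 / 13/120 = 8/13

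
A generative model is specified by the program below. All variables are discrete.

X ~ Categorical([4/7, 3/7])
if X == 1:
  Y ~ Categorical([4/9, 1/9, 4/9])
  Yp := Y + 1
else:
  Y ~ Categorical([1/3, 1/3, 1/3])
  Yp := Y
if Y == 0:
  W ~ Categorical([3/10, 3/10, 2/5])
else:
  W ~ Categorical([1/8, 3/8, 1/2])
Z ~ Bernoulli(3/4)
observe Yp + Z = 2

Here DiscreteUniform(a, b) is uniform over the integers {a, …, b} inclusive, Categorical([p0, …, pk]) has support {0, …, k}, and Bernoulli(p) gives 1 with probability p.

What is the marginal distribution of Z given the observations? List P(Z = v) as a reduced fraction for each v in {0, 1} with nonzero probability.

P(Z=0) = 5/29, P(Z=1) = 24/29

Enumerate traces; 12 have nonzero weight after conditioning:
  (X=0, Y=1, W=0, Z=1) weight 1/56
  (X=0, Y=1, W=1, Z=1) weight 3/56
  (X=0, Y=1, W=2, Z=1) weight 1/14
  (X=0, Y=2, W=0, Z=0) weight 1/168
  (X=0, Y=2, W=1, Z=0) weight 1/56
  (X=0, Y=2, W=2, Z=0) weight 1/42
  (X=1, Y=0, W=0, Z=1) weight 3/70
  (X=1, Y=0, W=1, Z=1) weight 3/70
  … 4 more
Group by Z:
  weight(Z=0) = 5/84
  weight(Z=1) = 2/7
Total weight = 5/84 + 2/7 = 29/84
P(Z=0 | obs) = 5/84 / 29/84 = 5/29
P(Z=1 | obs) = 2/7 / 29/84 = 24/29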